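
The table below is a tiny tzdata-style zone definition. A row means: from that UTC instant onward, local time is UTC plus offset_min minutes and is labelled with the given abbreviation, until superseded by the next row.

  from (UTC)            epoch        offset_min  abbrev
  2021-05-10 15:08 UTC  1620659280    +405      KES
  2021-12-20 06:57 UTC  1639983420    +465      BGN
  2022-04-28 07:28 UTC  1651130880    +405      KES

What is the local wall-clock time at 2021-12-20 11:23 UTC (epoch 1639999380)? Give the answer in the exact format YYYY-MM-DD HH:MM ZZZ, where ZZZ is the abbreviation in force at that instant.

2021-12-20 19:08 BGN

Query: 2021-12-20 11:23 UTC
Rule 2/3 (BGN, +07:45): 2021-12-20 06:57 UTC ≤ query < 2022-04-28 07:28 UTC
11·60 + 23 + 465 = 1148 min
1148 = 0·1440 + 1148; 1148 = 19·60 + 8 → 19:08, same day
→ 2021-12-20 19:08 BGN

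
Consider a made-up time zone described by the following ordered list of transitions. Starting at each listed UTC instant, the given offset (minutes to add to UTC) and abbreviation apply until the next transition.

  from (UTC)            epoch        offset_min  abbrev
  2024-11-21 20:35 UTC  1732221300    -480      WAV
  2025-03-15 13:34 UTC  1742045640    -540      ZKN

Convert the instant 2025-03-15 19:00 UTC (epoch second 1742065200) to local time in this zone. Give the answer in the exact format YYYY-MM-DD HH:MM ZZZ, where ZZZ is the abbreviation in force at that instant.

Query: 2025-03-15 19:00 UTC
Rule 2/2 (ZKN, -09:00): 2025-03-15 13:34 UTC ≤ query < +∞
19·60 + 0 - 540 = 600 min
600 = 0·1440 + 600; 600 = 10·60 + 0 → 10:00, same day
→ 2025-03-15 10:00 ZKN

2025-03-15 10:00 ZKN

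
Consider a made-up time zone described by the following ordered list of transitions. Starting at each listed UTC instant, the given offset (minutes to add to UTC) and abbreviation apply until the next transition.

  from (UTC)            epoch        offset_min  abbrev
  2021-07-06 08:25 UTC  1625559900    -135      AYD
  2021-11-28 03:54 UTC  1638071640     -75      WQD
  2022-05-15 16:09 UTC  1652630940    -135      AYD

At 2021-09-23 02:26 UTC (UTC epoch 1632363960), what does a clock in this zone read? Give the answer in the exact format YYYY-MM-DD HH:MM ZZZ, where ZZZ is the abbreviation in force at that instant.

2021-09-23 00:11 AYD

Query: 2021-09-23 02:26 UTC
Rule 1/3 (AYD, -02:15): 2021-07-06 08:25 UTC ≤ query < 2021-11-28 03:54 UTC
2·60 + 26 - 135 = 11 min
11 = 0·1440 + 11; 11 = 0·60 + 11 → 00:11, same day
→ 2021-09-23 00:11 AYD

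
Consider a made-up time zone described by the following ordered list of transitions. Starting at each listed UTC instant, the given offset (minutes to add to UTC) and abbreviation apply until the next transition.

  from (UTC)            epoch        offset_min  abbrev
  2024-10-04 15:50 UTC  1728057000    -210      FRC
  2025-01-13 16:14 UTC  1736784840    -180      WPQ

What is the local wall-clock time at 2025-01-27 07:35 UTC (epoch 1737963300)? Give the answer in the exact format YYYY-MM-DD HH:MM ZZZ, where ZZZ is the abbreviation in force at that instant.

Query: 2025-01-27 07:35 UTC
Rule 2/2 (WPQ, -03:00): 2025-01-13 16:14 UTC ≤ query < +∞
7·60 + 35 - 180 = 275 min
275 = 0·1440 + 275; 275 = 4·60 + 35 → 04:35, same day
→ 2025-01-27 04:35 WPQ

2025-01-27 04:35 WPQ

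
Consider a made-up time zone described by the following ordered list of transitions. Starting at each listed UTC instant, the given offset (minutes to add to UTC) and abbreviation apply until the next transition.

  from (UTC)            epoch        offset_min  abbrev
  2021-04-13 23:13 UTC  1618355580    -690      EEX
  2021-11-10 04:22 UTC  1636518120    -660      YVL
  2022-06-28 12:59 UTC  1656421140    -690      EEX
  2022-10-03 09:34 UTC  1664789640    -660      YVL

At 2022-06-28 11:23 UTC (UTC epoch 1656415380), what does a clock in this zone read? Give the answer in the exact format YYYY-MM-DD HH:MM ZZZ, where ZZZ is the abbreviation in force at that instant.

Query: 2022-06-28 11:23 UTC
Rule 2/4 (YVL, -11:00): 2021-11-10 04:22 UTC ≤ query < 2022-06-28 12:59 UTC
11·60 + 23 - 660 = 23 min
23 = 0·1440 + 23; 23 = 0·60 + 23 → 00:23, same day
→ 2022-06-28 00:23 YVL

2022-06-28 00:23 YVL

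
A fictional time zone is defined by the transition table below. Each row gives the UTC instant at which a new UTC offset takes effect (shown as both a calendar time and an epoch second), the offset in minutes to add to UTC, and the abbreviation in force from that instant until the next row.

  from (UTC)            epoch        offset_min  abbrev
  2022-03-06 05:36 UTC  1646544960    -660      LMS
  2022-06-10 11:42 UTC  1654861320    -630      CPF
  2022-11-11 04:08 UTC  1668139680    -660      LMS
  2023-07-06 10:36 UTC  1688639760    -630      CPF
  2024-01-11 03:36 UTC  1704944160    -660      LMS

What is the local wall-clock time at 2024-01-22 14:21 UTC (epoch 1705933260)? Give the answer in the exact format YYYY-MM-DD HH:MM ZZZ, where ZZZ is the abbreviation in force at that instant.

Query: 2024-01-22 14:21 UTC
Rule 5/5 (LMS, -11:00): 2024-01-11 03:36 UTC ≤ query < +∞
14·60 + 21 - 660 = 201 min
201 = 0·1440 + 201; 201 = 3·60 + 21 → 03:21, same day
→ 2024-01-22 03:21 LMS

2024-01-22 03:21 LMS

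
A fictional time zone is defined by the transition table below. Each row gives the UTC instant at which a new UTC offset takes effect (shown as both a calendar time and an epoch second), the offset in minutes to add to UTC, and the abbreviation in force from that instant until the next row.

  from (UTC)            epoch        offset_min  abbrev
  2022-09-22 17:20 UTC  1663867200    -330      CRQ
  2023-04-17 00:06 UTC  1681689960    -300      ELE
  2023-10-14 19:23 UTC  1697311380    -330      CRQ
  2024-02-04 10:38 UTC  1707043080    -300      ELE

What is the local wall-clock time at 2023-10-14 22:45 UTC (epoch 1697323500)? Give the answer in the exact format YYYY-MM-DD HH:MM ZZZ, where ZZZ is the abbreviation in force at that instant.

Query: 2023-10-14 22:45 UTC
Rule 3/4 (CRQ, -05:30): 2023-10-14 19:23 UTC ≤ query < 2024-02-04 10:38 UTC
22·60 + 45 - 330 = 1035 min
1035 = 0·1440 + 1035; 1035 = 17·60 + 15 → 17:15, same day
→ 2023-10-14 17:15 CRQ

2023-10-14 17:15 CRQ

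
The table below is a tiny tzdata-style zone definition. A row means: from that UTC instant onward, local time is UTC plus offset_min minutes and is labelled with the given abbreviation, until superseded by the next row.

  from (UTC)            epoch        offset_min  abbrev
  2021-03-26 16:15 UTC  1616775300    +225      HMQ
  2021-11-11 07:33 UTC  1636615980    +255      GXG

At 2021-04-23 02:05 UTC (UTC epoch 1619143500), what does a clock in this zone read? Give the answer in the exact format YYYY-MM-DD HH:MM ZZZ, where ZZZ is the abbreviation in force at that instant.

2021-04-23 05:50 HMQ

Query: 2021-04-23 02:05 UTC
Rule 1/2 (HMQ, +03:45): 2021-03-26 16:15 UTC ≤ query < 2021-11-11 07:33 UTC
2·60 + 5 + 225 = 350 min
350 = 0·1440 + 350; 350 = 5·60 + 50 → 05:50, same day
→ 2021-04-23 05:50 HMQ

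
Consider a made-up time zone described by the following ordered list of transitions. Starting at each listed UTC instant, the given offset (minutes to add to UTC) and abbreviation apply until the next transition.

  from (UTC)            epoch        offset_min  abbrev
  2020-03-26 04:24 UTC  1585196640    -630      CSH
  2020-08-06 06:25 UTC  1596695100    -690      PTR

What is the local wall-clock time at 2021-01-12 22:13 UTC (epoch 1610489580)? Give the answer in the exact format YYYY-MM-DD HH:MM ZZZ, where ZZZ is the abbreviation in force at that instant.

2021-01-12 10:43 PTR

Query: 2021-01-12 22:13 UTC
Rule 2/2 (PTR, -11:30): 2020-08-06 06:25 UTC ≤ query < +∞
22·60 + 13 - 690 = 643 min
643 = 0·1440 + 643; 643 = 10·60 + 43 → 10:43, same day
→ 2021-01-12 10:43 PTR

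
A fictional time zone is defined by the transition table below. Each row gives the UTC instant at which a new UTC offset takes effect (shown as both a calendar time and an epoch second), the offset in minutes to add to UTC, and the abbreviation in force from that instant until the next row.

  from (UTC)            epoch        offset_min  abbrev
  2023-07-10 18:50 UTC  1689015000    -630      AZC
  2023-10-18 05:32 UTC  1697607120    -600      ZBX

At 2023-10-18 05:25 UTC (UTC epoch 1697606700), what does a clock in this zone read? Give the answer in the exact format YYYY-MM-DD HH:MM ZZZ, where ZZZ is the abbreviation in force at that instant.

Query: 2023-10-18 05:25 UTC
Rule 1/2 (AZC, -10:30): 2023-07-10 18:50 UTC ≤ query < 2023-10-18 05:32 UTC
5·60 + 25 - 630 = -305 min
-305 = -1·1440 + 1135; 1135 = 18·60 + 55 → 18:55, 2023-10-18 - 1 day = 2023-10-17
→ 2023-10-17 18:55 AZC

2023-10-17 18:55 AZC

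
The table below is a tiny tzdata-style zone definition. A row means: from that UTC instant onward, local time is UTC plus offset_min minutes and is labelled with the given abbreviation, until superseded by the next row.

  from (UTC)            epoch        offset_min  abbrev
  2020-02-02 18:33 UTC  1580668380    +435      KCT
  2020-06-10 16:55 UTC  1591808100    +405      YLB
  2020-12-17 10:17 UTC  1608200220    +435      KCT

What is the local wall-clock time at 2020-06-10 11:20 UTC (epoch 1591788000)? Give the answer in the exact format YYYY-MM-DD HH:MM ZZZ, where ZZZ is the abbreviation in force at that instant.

2020-06-10 18:35 KCT

Query: 2020-06-10 11:20 UTC
Rule 1/3 (KCT, +07:15): 2020-02-02 18:33 UTC ≤ query < 2020-06-10 16:55 UTC
11·60 + 20 + 435 = 1115 min
1115 = 0·1440 + 1115; 1115 = 18·60 + 35 → 18:35, same day
→ 2020-06-10 18:35 KCT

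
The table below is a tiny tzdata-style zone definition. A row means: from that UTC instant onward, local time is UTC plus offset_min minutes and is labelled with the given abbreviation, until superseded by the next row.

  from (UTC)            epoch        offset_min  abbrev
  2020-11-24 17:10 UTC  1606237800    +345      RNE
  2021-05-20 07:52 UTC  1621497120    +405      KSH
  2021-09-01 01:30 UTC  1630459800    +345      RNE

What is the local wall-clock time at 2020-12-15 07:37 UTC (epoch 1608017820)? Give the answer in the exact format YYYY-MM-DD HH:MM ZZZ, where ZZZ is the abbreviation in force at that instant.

Query: 2020-12-15 07:37 UTC
Rule 1/3 (RNE, +05:45): 2020-11-24 17:10 UTC ≤ query < 2021-05-20 07:52 UTC
7·60 + 37 + 345 = 802 min
802 = 0·1440 + 802; 802 = 13·60 + 22 → 13:22, same day
→ 2020-12-15 13:22 RNE

2020-12-15 13:22 RNE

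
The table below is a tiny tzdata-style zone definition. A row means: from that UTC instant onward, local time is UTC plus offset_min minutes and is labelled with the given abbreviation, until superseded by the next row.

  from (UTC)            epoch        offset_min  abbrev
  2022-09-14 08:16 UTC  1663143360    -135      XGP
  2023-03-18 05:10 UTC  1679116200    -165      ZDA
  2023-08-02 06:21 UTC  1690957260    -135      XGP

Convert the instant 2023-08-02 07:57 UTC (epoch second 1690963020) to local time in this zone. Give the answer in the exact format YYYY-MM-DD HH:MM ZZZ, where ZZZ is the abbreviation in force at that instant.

Query: 2023-08-02 07:57 UTC
Rule 3/3 (XGP, -02:15): 2023-08-02 06:21 UTC ≤ query < +∞
7·60 + 57 - 135 = 342 min
342 = 0·1440 + 342; 342 = 5·60 + 42 → 05:42, same day
→ 2023-08-02 05:42 XGP

2023-08-02 05:42 XGP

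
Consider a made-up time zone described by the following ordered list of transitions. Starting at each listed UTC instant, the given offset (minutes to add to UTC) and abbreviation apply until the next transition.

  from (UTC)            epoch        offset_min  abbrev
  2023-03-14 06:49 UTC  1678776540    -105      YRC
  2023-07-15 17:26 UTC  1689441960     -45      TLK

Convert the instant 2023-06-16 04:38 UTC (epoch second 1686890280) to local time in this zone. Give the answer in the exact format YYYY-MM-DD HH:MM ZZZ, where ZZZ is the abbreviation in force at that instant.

2023-06-16 02:53 YRC

Query: 2023-06-16 04:38 UTC
Rule 1/2 (YRC, -01:45): 2023-03-14 06:49 UTC ≤ query < 2023-07-15 17:26 UTC
4·60 + 38 - 105 = 173 min
173 = 0·1440 + 173; 173 = 2·60 + 53 → 02:53, same day
→ 2023-06-16 02:53 YRC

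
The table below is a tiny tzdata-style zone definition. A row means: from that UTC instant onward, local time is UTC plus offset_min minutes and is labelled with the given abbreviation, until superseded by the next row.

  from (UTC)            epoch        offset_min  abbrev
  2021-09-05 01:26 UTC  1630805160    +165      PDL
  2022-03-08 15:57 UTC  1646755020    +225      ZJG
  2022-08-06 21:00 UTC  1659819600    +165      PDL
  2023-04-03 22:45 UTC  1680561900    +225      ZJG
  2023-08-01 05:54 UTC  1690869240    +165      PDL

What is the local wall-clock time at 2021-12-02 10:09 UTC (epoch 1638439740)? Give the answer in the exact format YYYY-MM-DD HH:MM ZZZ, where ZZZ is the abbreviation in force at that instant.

2021-12-02 12:54 PDL

Query: 2021-12-02 10:09 UTC
Rule 1/5 (PDL, +02:45): 2021-09-05 01:26 UTC ≤ query < 2022-03-08 15:57 UTC
10·60 + 9 + 165 = 774 min
774 = 0·1440 + 774; 774 = 12·60 + 54 → 12:54, same day
→ 2021-12-02 12:54 PDL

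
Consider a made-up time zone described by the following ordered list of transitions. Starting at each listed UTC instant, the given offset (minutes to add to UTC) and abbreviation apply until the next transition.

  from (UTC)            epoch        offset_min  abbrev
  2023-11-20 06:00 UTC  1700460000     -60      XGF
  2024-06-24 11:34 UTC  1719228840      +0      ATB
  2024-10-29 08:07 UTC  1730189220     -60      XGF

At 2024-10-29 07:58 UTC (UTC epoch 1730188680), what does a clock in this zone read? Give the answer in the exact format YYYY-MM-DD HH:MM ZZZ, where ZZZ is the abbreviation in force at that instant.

2024-10-29 07:58 ATB

Query: 2024-10-29 07:58 UTC
Rule 2/3 (ATB, +00:00): 2024-06-24 11:34 UTC ≤ query < 2024-10-29 08:07 UTC
7·60 + 58 + 0 = 478 min
478 = 0·1440 + 478; 478 = 7·60 + 58 → 07:58, same day
→ 2024-10-29 07:58 ATB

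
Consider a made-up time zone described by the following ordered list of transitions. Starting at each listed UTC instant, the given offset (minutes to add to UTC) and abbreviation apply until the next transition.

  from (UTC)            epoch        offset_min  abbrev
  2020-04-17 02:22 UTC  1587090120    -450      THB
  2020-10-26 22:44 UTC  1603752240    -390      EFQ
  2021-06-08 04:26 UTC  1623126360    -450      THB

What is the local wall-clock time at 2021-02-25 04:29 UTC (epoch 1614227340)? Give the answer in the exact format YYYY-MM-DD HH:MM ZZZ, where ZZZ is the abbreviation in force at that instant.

2021-02-24 21:59 EFQ

Query: 2021-02-25 04:29 UTC
Rule 2/3 (EFQ, -06:30): 2020-10-26 22:44 UTC ≤ query < 2021-06-08 04:26 UTC
4·60 + 29 - 390 = -121 min
-121 = -1·1440 + 1319; 1319 = 21·60 + 59 → 21:59, 2021-02-25 - 1 day = 2021-02-24
→ 2021-02-24 21:59 EFQ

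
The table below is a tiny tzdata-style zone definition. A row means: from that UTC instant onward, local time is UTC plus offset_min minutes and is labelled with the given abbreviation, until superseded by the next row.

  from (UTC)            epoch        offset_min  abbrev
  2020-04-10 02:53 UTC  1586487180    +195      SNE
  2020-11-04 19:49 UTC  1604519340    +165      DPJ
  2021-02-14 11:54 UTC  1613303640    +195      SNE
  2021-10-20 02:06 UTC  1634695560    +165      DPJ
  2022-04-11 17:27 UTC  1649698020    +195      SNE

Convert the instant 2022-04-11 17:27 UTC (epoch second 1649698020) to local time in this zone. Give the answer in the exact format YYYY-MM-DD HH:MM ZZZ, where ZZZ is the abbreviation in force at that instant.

2022-04-11 20:42 SNE

Query: 2022-04-11 17:27 UTC
Rule 5/5 (SNE, +03:15): 2022-04-11 17:27 UTC ≤ query < +∞
17·60 + 27 + 195 = 1242 min
1242 = 0·1440 + 1242; 1242 = 20·60 + 42 → 20:42, same day
→ 2022-04-11 20:42 SNE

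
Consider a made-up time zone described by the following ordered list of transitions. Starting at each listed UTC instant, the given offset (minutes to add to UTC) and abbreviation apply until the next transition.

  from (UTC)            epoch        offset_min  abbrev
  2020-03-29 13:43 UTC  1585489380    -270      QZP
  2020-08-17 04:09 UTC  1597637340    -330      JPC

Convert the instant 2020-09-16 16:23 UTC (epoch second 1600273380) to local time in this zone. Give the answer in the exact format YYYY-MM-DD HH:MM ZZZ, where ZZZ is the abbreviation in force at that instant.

2020-09-16 10:53 JPC

Query: 2020-09-16 16:23 UTC
Rule 2/2 (JPC, -05:30): 2020-08-17 04:09 UTC ≤ query < +∞
16·60 + 23 - 330 = 653 min
653 = 0·1440 + 653; 653 = 10·60 + 53 → 10:53, same day
→ 2020-09-16 10:53 JPC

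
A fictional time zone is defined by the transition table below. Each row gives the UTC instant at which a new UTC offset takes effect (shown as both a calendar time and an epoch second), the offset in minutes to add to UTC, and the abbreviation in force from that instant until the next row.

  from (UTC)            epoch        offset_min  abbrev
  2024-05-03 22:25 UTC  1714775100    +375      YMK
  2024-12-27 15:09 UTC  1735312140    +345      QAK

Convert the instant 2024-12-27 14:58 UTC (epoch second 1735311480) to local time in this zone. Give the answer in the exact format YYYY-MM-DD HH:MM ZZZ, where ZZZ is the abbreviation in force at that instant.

2024-12-27 21:13 YMK

Query: 2024-12-27 14:58 UTC
Rule 1/2 (YMK, +06:15): 2024-05-03 22:25 UTC ≤ query < 2024-12-27 15:09 UTC
14·60 + 58 + 375 = 1273 min
1273 = 0·1440 + 1273; 1273 = 21·60 + 13 → 21:13, same day
→ 2024-12-27 21:13 YMK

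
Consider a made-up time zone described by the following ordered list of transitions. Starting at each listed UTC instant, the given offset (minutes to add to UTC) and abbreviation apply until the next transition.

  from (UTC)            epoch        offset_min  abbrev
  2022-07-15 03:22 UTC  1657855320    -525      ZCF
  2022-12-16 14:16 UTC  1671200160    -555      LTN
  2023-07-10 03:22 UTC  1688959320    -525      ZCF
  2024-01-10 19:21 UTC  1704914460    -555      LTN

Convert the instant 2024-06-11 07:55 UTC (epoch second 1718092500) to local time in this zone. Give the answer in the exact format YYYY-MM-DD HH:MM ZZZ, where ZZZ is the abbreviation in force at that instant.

Query: 2024-06-11 07:55 UTC
Rule 4/4 (LTN, -09:15): 2024-01-10 19:21 UTC ≤ query < +∞
7·60 + 55 - 555 = -80 min
-80 = -1·1440 + 1360; 1360 = 22·60 + 40 → 22:40, 2024-06-11 - 1 day = 2024-06-10
→ 2024-06-10 22:40 LTN

2024-06-10 22:40 LTN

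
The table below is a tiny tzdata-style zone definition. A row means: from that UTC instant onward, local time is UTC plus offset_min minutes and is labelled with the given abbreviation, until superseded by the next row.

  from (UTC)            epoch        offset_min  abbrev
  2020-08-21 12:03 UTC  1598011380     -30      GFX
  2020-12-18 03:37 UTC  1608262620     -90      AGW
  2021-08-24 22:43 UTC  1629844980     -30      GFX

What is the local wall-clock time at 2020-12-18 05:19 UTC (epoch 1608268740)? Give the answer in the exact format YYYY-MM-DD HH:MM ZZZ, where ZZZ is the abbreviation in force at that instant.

Query: 2020-12-18 05:19 UTC
Rule 2/3 (AGW, -01:30): 2020-12-18 03:37 UTC ≤ query < 2021-08-24 22:43 UTC
5·60 + 19 - 90 = 229 min
229 = 0·1440 + 229; 229 = 3·60 + 49 → 03:49, same day
→ 2020-12-18 03:49 AGW

2020-12-18 03:49 AGW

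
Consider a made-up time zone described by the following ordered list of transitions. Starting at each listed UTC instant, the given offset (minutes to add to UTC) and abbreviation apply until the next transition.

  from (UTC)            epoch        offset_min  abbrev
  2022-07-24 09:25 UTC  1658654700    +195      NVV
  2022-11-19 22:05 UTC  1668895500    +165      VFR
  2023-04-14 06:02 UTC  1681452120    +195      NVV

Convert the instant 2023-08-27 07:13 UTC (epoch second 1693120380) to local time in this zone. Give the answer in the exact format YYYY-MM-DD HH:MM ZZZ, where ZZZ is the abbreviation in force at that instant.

Query: 2023-08-27 07:13 UTC
Rule 3/3 (NVV, +03:15): 2023-04-14 06:02 UTC ≤ query < +∞
7·60 + 13 + 195 = 628 min
628 = 0·1440 + 628; 628 = 10·60 + 28 → 10:28, same day
→ 2023-08-27 10:28 NVV

2023-08-27 10:28 NVV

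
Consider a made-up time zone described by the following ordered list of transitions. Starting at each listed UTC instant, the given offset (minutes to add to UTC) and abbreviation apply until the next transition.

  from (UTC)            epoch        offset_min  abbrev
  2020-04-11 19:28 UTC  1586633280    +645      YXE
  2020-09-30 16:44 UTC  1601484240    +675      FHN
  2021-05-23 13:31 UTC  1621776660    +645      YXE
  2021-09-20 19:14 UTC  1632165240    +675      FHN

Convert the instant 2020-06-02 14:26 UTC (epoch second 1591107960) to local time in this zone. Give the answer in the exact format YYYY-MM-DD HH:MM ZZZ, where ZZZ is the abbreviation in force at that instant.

Query: 2020-06-02 14:26 UTC
Rule 1/4 (YXE, +10:45): 2020-04-11 19:28 UTC ≤ query < 2020-09-30 16:44 UTC
14·60 + 26 + 645 = 1511 min
1511 = 1·1440 + 71; 71 = 1·60 + 11 → 01:11, 2020-06-02 + 1 day = 2020-06-03
→ 2020-06-03 01:11 YXE

2020-06-03 01:11 YXE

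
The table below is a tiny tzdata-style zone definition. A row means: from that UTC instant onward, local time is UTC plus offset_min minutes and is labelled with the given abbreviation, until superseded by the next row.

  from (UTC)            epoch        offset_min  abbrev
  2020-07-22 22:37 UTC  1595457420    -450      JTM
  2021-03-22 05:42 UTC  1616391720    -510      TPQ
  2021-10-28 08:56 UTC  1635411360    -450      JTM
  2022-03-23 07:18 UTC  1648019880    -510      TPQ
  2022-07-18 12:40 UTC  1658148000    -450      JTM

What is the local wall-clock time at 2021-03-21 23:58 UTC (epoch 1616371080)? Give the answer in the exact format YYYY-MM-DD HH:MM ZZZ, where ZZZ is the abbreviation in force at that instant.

Query: 2021-03-21 23:58 UTC
Rule 1/5 (JTM, -07:30): 2020-07-22 22:37 UTC ≤ query < 2021-03-22 05:42 UTC
23·60 + 58 - 450 = 988 min
988 = 0·1440 + 988; 988 = 16·60 + 28 → 16:28, same day
→ 2021-03-21 16:28 JTM

2021-03-21 16:28 JTM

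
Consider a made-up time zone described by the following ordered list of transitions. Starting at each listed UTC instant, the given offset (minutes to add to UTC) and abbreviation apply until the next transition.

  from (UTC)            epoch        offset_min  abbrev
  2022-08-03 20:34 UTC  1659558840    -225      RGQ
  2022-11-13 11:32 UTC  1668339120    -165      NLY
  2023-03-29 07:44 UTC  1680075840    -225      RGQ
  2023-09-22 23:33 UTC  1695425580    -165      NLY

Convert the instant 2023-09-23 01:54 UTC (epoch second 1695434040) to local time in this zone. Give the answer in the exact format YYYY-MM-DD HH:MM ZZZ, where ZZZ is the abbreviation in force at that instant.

2023-09-22 23:09 NLY

Query: 2023-09-23 01:54 UTC
Rule 4/4 (NLY, -02:45): 2023-09-22 23:33 UTC ≤ query < +∞
1·60 + 54 - 165 = -51 min
-51 = -1·1440 + 1389; 1389 = 23·60 + 9 → 23:09, 2023-09-23 - 1 day = 2023-09-22
→ 2023-09-22 23:09 NLY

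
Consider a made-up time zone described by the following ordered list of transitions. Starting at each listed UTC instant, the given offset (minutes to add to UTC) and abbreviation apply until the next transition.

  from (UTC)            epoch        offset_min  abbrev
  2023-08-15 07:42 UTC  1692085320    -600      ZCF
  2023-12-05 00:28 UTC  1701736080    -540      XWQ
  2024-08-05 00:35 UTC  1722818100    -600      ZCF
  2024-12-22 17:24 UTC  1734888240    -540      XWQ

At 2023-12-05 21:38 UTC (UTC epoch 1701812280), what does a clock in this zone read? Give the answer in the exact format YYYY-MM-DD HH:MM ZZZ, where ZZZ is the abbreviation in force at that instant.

2023-12-05 12:38 XWQ

Query: 2023-12-05 21:38 UTC
Rule 2/4 (XWQ, -09:00): 2023-12-05 00:28 UTC ≤ query < 2024-08-05 00:35 UTC
21·60 + 38 - 540 = 758 min
758 = 0·1440 + 758; 758 = 12·60 + 38 → 12:38, same day
→ 2023-12-05 12:38 XWQ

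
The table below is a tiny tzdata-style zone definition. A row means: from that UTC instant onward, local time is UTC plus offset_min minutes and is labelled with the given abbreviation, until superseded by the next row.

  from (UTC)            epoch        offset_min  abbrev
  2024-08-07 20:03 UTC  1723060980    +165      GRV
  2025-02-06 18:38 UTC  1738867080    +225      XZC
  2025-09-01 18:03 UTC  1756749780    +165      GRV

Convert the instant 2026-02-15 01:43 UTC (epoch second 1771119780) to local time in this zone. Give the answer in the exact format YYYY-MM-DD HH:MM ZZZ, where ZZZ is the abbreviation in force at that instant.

Query: 2026-02-15 01:43 UTC
Rule 3/3 (GRV, +02:45): 2025-09-01 18:03 UTC ≤ query < +∞
1·60 + 43 + 165 = 268 min
268 = 0·1440 + 268; 268 = 4·60 + 28 → 04:28, same day
→ 2026-02-15 04:28 GRV

2026-02-15 04:28 GRV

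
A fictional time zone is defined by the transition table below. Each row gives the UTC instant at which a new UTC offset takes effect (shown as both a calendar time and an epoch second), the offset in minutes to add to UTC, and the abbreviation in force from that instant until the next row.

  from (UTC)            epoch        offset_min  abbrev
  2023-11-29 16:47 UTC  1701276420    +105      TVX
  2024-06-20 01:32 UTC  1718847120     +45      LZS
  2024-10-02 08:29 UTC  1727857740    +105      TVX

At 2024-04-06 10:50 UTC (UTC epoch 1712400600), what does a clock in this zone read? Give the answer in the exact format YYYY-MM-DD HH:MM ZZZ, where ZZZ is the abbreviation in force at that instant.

2024-04-06 12:35 TVX

Query: 2024-04-06 10:50 UTC
Rule 1/3 (TVX, +01:45): 2023-11-29 16:47 UTC ≤ query < 2024-06-20 01:32 UTC
10·60 + 50 + 105 = 755 min
755 = 0·1440 + 755; 755 = 12·60 + 35 → 12:35, same day
→ 2024-04-06 12:35 TVX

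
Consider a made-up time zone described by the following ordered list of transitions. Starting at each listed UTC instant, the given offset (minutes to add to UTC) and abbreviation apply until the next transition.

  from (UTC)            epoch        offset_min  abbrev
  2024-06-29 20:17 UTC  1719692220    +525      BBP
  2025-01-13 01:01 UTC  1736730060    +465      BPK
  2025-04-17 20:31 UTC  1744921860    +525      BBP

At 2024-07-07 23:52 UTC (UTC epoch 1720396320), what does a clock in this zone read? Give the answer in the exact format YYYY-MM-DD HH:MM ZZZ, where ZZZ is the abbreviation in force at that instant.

Query: 2024-07-07 23:52 UTC
Rule 1/3 (BBP, +08:45): 2024-06-29 20:17 UTC ≤ query < 2025-01-13 01:01 UTC
23·60 + 52 + 525 = 1957 min
1957 = 1·1440 + 517; 517 = 8·60 + 37 → 08:37, 2024-07-07 + 1 day = 2024-07-08
→ 2024-07-08 08:37 BBP

2024-07-08 08:37 BBP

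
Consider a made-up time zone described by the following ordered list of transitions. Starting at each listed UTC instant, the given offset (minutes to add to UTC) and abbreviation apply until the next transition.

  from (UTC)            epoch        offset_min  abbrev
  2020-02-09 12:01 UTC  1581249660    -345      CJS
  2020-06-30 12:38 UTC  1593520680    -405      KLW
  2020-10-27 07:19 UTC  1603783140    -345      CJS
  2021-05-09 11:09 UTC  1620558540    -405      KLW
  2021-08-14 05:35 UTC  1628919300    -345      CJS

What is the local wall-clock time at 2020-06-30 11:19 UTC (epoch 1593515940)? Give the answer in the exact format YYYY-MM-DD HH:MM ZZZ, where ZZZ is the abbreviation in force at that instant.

Query: 2020-06-30 11:19 UTC
Rule 1/5 (CJS, -05:45): 2020-02-09 12:01 UTC ≤ query < 2020-06-30 12:38 UTC
11·60 + 19 - 345 = 334 min
334 = 0·1440 + 334; 334 = 5·60 + 34 → 05:34, same day
→ 2020-06-30 05:34 CJS

2020-06-30 05:34 CJS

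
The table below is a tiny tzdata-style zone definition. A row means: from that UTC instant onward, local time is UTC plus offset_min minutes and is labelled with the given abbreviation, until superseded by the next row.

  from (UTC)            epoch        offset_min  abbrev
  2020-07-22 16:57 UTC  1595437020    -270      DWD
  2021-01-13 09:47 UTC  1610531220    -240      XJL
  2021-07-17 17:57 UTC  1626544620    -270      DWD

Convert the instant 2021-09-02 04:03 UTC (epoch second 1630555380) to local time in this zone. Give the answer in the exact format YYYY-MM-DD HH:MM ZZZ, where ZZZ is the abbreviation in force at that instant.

2021-09-01 23:33 DWD

Query: 2021-09-02 04:03 UTC
Rule 3/3 (DWD, -04:30): 2021-07-17 17:57 UTC ≤ query < +∞
4·60 + 3 - 270 = -27 min
-27 = -1·1440 + 1413; 1413 = 23·60 + 33 → 23:33, 2021-09-02 - 1 day = 2021-09-01
→ 2021-09-01 23:33 DWD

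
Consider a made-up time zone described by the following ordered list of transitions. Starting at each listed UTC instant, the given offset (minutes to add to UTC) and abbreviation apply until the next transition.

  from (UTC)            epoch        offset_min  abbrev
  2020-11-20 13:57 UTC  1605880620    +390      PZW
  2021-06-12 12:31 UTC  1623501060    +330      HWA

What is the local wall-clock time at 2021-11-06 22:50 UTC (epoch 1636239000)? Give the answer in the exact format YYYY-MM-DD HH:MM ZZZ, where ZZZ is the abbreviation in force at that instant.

Query: 2021-11-06 22:50 UTC
Rule 2/2 (HWA, +05:30): 2021-06-12 12:31 UTC ≤ query < +∞
22·60 + 50 + 330 = 1700 min
1700 = 1·1440 + 260; 260 = 4·60 + 20 → 04:20, 2021-11-06 + 1 day = 2021-11-07
→ 2021-11-07 04:20 HWA

2021-11-07 04:20 HWA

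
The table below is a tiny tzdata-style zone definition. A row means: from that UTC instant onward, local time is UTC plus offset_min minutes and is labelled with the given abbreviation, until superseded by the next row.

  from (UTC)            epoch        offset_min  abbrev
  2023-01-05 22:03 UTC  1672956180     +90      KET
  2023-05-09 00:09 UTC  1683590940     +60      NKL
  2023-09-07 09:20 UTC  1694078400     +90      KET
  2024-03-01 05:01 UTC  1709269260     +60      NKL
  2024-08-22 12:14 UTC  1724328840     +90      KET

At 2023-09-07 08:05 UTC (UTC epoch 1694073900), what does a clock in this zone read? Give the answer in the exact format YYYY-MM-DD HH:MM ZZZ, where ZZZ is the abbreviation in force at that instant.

Query: 2023-09-07 08:05 UTC
Rule 2/5 (NKL, +01:00): 2023-05-09 00:09 UTC ≤ query < 2023-09-07 09:20 UTC
8·60 + 5 + 60 = 545 min
545 = 0·1440 + 545; 545 = 9·60 + 5 → 09:05, same day
→ 2023-09-07 09:05 NKL

2023-09-07 09:05 NKL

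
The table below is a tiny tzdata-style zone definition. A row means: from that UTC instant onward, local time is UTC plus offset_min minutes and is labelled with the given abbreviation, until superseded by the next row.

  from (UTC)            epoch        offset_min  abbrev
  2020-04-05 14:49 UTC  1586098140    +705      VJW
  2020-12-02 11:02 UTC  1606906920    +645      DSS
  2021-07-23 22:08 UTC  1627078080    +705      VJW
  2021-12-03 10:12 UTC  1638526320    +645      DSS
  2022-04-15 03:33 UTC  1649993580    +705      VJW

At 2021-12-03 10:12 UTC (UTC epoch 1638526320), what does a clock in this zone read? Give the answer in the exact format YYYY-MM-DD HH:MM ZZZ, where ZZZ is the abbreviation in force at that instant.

2021-12-03 20:57 DSS

Query: 2021-12-03 10:12 UTC
Rule 4/5 (DSS, +10:45): 2021-12-03 10:12 UTC ≤ query < 2022-04-15 03:33 UTC
10·60 + 12 + 645 = 1257 min
1257 = 0·1440 + 1257; 1257 = 20·60 + 57 → 20:57, same day
→ 2021-12-03 20:57 DSS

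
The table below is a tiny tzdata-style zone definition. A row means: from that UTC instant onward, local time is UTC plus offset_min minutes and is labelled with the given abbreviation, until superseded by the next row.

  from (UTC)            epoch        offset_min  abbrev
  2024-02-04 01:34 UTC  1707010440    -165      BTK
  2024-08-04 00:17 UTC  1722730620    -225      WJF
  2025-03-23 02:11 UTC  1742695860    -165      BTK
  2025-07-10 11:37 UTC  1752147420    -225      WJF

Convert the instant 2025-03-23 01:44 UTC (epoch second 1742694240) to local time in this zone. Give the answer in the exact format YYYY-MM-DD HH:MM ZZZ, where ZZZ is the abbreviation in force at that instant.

2025-03-22 21:59 WJF

Query: 2025-03-23 01:44 UTC
Rule 2/4 (WJF, -03:45): 2024-08-04 00:17 UTC ≤ query < 2025-03-23 02:11 UTC
1·60 + 44 - 225 = -121 min
-121 = -1·1440 + 1319; 1319 = 21·60 + 59 → 21:59, 2025-03-23 - 1 day = 2025-03-22
→ 2025-03-22 21:59 WJF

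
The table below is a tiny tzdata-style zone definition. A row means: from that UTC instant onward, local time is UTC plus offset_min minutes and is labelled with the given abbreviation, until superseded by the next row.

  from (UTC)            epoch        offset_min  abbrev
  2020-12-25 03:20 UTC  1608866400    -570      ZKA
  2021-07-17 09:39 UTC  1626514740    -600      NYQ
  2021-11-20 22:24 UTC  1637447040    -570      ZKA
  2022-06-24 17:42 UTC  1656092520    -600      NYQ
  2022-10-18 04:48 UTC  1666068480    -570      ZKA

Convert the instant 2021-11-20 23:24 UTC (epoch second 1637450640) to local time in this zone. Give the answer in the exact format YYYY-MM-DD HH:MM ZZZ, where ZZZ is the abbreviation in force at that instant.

Query: 2021-11-20 23:24 UTC
Rule 3/5 (ZKA, -09:30): 2021-11-20 22:24 UTC ≤ query < 2022-06-24 17:42 UTC
23·60 + 24 - 570 = 834 min
834 = 0·1440 + 834; 834 = 13·60 + 54 → 13:54, same day
→ 2021-11-20 13:54 ZKA

2021-11-20 13:54 ZKA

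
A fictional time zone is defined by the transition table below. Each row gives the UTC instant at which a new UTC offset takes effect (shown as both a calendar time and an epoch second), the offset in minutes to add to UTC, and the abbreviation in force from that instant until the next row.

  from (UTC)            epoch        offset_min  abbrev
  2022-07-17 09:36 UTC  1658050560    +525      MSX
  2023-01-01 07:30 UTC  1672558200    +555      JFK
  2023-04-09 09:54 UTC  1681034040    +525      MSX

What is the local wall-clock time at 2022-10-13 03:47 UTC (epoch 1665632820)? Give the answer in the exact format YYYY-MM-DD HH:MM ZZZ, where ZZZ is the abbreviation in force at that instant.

2022-10-13 12:32 MSX

Query: 2022-10-13 03:47 UTC
Rule 1/3 (MSX, +08:45): 2022-07-17 09:36 UTC ≤ query < 2023-01-01 07:30 UTC
3·60 + 47 + 525 = 752 min
752 = 0·1440 + 752; 752 = 12·60 + 32 → 12:32, same day
→ 2022-10-13 12:32 MSX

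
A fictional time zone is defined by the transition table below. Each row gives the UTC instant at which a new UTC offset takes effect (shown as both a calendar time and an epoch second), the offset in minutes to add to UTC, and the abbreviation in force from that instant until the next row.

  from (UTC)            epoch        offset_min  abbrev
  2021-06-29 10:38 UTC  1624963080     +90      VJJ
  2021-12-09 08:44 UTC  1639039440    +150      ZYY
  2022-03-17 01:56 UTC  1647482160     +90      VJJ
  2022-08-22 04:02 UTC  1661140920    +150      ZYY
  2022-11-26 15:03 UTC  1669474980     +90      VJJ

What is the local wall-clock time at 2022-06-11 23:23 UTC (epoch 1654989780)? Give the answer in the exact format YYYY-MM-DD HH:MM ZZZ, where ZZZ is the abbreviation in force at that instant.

Query: 2022-06-11 23:23 UTC
Rule 3/5 (VJJ, +01:30): 2022-03-17 01:56 UTC ≤ query < 2022-08-22 04:02 UTC
23·60 + 23 + 90 = 1493 min
1493 = 1·1440 + 53; 53 = 0·60 + 53 → 00:53, 2022-06-11 + 1 day = 2022-06-12
→ 2022-06-12 00:53 VJJ

2022-06-12 00:53 VJJ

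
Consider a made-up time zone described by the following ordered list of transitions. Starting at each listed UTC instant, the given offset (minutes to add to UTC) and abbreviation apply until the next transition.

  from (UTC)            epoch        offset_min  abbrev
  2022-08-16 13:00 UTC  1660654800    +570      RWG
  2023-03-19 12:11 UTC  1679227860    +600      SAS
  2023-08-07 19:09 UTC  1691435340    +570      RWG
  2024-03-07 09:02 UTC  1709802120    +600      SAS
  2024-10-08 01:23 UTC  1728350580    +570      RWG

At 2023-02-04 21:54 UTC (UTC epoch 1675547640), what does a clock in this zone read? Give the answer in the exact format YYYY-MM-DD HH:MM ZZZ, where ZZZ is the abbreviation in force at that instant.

2023-02-05 07:24 RWG

Query: 2023-02-04 21:54 UTC
Rule 1/5 (RWG, +09:30): 2022-08-16 13:00 UTC ≤ query < 2023-03-19 12:11 UTC
21·60 + 54 + 570 = 1884 min
1884 = 1·1440 + 444; 444 = 7·60 + 24 → 07:24, 2023-02-04 + 1 day = 2023-02-05
→ 2023-02-05 07:24 RWG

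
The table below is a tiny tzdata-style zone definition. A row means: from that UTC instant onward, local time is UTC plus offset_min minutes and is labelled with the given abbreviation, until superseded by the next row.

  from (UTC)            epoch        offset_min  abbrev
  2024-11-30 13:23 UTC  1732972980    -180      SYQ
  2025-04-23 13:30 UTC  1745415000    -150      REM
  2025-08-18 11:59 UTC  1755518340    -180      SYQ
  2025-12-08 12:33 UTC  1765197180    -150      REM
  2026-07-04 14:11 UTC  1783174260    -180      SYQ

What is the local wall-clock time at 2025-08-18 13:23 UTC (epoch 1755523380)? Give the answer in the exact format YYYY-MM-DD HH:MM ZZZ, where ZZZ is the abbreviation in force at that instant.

2025-08-18 10:23 SYQ

Query: 2025-08-18 13:23 UTC
Rule 3/5 (SYQ, -03:00): 2025-08-18 11:59 UTC ≤ query < 2025-12-08 12:33 UTC
13·60 + 23 - 180 = 623 min
623 = 0·1440 + 623; 623 = 10·60 + 23 → 10:23, same day
→ 2025-08-18 10:23 SYQ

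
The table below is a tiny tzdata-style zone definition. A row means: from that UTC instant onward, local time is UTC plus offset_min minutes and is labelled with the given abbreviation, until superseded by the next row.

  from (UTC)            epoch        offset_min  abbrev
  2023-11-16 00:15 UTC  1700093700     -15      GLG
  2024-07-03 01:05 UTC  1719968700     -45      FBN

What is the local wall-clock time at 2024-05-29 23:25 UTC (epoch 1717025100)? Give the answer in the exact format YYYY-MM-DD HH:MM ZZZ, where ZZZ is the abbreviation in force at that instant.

2024-05-29 23:10 GLG

Query: 2024-05-29 23:25 UTC
Rule 1/2 (GLG, -00:15): 2023-11-16 00:15 UTC ≤ query < 2024-07-03 01:05 UTC
23·60 + 25 - 15 = 1390 min
1390 = 0·1440 + 1390; 1390 = 23·60 + 10 → 23:10, same day
→ 2024-05-29 23:10 GLG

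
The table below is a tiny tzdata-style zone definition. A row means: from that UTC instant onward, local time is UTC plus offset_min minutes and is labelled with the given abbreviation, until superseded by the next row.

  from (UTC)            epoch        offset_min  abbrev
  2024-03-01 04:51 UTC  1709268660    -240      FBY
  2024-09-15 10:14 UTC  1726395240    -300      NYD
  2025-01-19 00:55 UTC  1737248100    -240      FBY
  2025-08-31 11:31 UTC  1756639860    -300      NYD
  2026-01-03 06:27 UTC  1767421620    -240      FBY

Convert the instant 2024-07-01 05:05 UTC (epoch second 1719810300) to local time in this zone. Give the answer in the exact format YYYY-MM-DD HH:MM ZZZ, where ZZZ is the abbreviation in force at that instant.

2024-07-01 01:05 FBY

Query: 2024-07-01 05:05 UTC
Rule 1/5 (FBY, -04:00): 2024-03-01 04:51 UTC ≤ query < 2024-09-15 10:14 UTC
5·60 + 5 - 240 = 65 min
65 = 0·1440 + 65; 65 = 1·60 + 5 → 01:05, same day
→ 2024-07-01 01:05 FBY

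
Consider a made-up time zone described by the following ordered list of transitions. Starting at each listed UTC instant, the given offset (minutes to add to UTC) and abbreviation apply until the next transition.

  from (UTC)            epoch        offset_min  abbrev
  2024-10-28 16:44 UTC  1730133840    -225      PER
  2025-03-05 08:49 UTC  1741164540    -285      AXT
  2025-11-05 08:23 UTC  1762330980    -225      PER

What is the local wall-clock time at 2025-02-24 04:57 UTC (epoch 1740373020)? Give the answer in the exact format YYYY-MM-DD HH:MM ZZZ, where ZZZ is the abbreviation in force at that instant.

2025-02-24 01:12 PER

Query: 2025-02-24 04:57 UTC
Rule 1/3 (PER, -03:45): 2024-10-28 16:44 UTC ≤ query < 2025-03-05 08:49 UTC
4·60 + 57 - 225 = 72 min
72 = 0·1440 + 72; 72 = 1·60 + 12 → 01:12, same day
→ 2025-02-24 01:12 PER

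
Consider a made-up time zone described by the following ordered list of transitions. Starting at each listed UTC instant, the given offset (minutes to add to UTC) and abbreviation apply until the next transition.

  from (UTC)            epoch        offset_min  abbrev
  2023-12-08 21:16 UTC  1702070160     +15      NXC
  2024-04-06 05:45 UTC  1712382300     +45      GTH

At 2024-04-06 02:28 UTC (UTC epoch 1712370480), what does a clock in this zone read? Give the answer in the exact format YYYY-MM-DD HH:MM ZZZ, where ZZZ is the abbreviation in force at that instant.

2024-04-06 02:43 NXC

Query: 2024-04-06 02:28 UTC
Rule 1/2 (NXC, +00:15): 2023-12-08 21:16 UTC ≤ query < 2024-04-06 05:45 UTC
2·60 + 28 + 15 = 163 min
163 = 0·1440 + 163; 163 = 2·60 + 43 → 02:43, same day
→ 2024-04-06 02:43 NXC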